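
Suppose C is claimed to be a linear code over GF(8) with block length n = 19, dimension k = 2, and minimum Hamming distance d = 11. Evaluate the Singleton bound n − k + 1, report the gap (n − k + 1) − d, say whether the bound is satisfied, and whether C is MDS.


Singleton RHS = n − k + 1 = 18, slack = 7, bound satisfied, not MDS.

Singleton bound: d ≤ n − k + 1.
Here n = 19, k = 2, so n − k + 1 = 18.
Given d = 11, check d ≤ 18: YES.
Slack = (n − k + 1) − d = 7.
The code is NOT MDS (slack = 7 > 0).
Description: the claimed parameters are [19, 2, 11]_8; such a code would be non-MDS.


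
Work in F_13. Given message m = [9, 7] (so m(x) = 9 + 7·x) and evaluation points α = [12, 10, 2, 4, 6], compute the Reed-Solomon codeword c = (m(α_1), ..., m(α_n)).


c = [2, 1, 10, 11, 12]

Message polynomial: m(x) = 9 + 7·x (mod 13).
For each evaluation point α_i, compute m(α_i) mod 13:
  α_1 = 12: Horner steps 7 → 2, so m(12) = 2.
  α_2 = 10: Horner steps 7 → 1, so m(10) = 1.
  α_3 = 2: Horner steps 7 → 10, so m(2) = 10.
  α_4 = 4: Horner steps 7 → 11, so m(4) = 11.
  α_5 = 6: Horner steps 7 → 12, so m(6) = 12.
Codeword c = [2, 1, 10, 11, 12] ∈ F_13^5.


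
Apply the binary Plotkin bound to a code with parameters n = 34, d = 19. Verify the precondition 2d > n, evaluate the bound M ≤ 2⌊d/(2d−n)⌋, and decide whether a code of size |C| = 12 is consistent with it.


Plotkin bound M ≤ 8; given |C| = 12 > bound (violated).

Check applicability: 2d = 38, n = 34.
2d − n = 4 > 0, so Plotkin applies.
Compute d/(2d−n) = 19/4 ≈ 4.7500.
⌊d/(2d−n)⌋ = 4.
Plotkin bound: M ≤ 2·4 = 8.
Given |C| = 12, check: VIOLATED.
This |C| is above the Plotkin bound, so no binary code with n = 34, d = 19 and 12 codewords exists.


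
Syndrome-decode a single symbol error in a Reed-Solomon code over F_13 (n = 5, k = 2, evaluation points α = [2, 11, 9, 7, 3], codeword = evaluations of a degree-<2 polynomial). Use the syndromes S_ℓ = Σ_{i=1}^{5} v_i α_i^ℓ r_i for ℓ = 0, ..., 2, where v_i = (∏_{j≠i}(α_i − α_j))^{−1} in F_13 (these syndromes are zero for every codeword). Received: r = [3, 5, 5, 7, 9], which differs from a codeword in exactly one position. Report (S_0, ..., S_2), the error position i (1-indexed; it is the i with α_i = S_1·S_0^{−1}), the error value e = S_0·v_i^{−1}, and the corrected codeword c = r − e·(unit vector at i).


S = (12, 4, 10), error at position 3, error magnitude e = 12, c = [3, 5, 6, 7, 9].

Step 1: column multipliers v_i = (∏_{j≠i}(α_i − α_j))^{−1} mod 13.
  i = 1 (α = 2): (2−11)(2−9)(2−7)(2−3) = (−9)·(−7)·(−5)·(−1) = 315 ≡ 3, so v_1 = 3^{−1} = 9 (mod 13).
  i = 2 (α = 11): (11−2)(11−9)(11−7)(11−3) = 9·2·4·8 = 576 ≡ 4, so v_2 = 4^{−1} = 10 (mod 13).
  i = 3 (α = 9): (9−2)(9−11)(9−7)(9−3) = 7·(−2)·2·6 = −168 ≡ 1, so v_3 = 1^{−1} = 1 (mod 13).
  i = 4 (α = 7): (7−2)(7−11)(7−9)(7−3) = 5·(−4)·(−2)·4 = 160 ≡ 4, so v_4 = 4^{−1} = 10 (mod 13).
  i = 5 (α = 3): (3−2)(3−11)(3−9)(3−7) = 1·(−8)·(−6)·(−4) = −192 ≡ 3, so v_5 = 3^{−1} = 9 (mod 13).
  v = [9, 10, 1, 10, 9].
Step 2: syndromes of r = [3, 5, 5, 7, 9] (all sums mod 13).
  S_0 = Σ v_i r_i = 9·3 + 10·5 + 1·5 + 10·7 + 9·9 = 233 ≡ 12.
  S_1 = Σ v_i α_i r_i = 9·2·3 + 10·11·5 + 1·9·5 + 10·7·7 + 9·3·9 = 1382 ≡ 4.
  α_i^2 mod 13 = [4, 4, 3, 10, 9].
  S_2 = Σ v_i α_i^2 r_i = 9·4·3 + 10·4·5 + 1·3·5 + 10·10·7 + 9·9·9 = 1752 ≡ 10.
  S = (12, 4, 10) ≠ 0, so r is not a codeword (an error is present).
Step 3: locate the error. For a single error e at position i, S_ℓ = v_i·e·α_i^ℓ, so α_err = S_1/S_0.
  S_0^{−1} = 12^{−1} = 12 (mod 13), so α_err = 4·12 = 48 ≡ 9 = α_3. Error position i = 3.
  Consistency check: S_2/S_1 = 10·10 = 100 ≡ 9 = α_err ✓ (single-error assumption holds).
Step 4: error magnitude e = S_0/v_3 = S_0·∏_{j≠3}(α_3 − α_j) = 12·1 = 12 ≡ 12 (mod 13).
Step 5: correct position 3: c_3 = r_3 − e = 5 − 12 ≡ 6 (mod 13). Hence c = [3, 5, 6, 7, 9].
  Check: interpolating c through the α_i gives m(x) = 4 + 6·x (degree < 2) with m(α_i) = c_i for every i, so c is indeed a codeword.


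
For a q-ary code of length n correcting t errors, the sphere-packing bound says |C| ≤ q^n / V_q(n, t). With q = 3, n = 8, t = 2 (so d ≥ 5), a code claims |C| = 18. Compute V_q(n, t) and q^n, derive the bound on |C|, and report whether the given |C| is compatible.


V_q(n, t) = 129, q^n = 6561, Hamming bound = 50, |C| = 18 ≤ bound (satisfied).

Step 1: Compute V_q(n, t) = Σ_{j=0}^2 C(n, j) (q−1)^j.
  j = 0: C(8,0)·(2)^0 = 1·1 = 1.
  j = 1: C(8,1)·(2)^1 = 8·2 = 16.
  j = 2: C(8,2)·(2)^2 = 28·4 = 112.
  V_q(n, t) = 1 + 16 + 112 = 129.
Step 2: q^n = 3^8 = 6561.
Step 3: Hamming bound ⌊q^n / V_q(n,t)⌋ = ⌊6561/129⌋ = 50.
Step 4: Compare |C| = 18 to 50: satisfied.
The claimed |C| lies below the Hamming bound.


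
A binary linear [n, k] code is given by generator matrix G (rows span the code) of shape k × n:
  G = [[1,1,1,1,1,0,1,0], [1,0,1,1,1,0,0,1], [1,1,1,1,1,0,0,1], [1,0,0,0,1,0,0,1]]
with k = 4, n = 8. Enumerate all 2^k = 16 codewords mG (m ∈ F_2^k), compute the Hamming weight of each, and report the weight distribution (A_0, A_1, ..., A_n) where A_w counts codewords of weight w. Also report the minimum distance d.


Weight distribution: A_0 = 1, A_1 = 1, A_2 = 2, A_3 = 4, A_4 = 3, A_5 = 3, A_6 = 2. Minimum distance d = 1.

Enumerate all 2^4 = 16 messages m ∈ F_2^4.
For each, compute codeword c = mG in F_2^8, then tally its weight.
  m = 0000 → c = 00000000, weight = 0.
  m = 1000 → c = 11111010, weight = 6.
  m = 0100 → c = 10111001, weight = 5.
  m = 1100 → c = 01000011, weight = 3.
  m = 0010 → c = 11111001, weight = 6.
  m = 1010 → c = 00000011, weight = 2.
  m = 0110 → c = 01000000, weight = 1.
  m = 1110 → c = 10111010, weight = 5.
  m = 0001 → c = 10001001, weight = 3.
  m = 1001 → c = 01110011, weight = 5.
  m = 0101 → c = 00110000, weight = 2.
  m = 1101 → c = 11001010, weight = 4.
  m = 0011 → c = 01110000, weight = 3.
  m = 1011 → c = 10001010, weight = 3.
  m = 0111 → c = 11001001, weight = 4.
  m = 1111 → c = 00110011, weight = 4.
Tally weights:
  weight 0: 1 codewords.
  weight 1: 1 codewords.
  weight 2: 2 codewords.
  weight 3: 4 codewords.
  weight 4: 3 codewords.
  weight 5: 3 codewords.
  weight 6: 2 codewords.
Minimum distance d = smallest w > 0 with A_w > 0 = 1.
Sanity: Σ A_w = 16 = 2^4 = 16 ✓.


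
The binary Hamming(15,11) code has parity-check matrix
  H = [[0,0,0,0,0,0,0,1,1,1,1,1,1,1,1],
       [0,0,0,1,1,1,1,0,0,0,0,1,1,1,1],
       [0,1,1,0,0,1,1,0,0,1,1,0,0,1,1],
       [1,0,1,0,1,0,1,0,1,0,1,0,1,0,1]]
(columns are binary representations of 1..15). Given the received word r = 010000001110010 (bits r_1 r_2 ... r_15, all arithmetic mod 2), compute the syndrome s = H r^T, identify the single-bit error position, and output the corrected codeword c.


s = (0, 1, 0, 0)^T, error position = 4, corrected codeword c = 010100001110010

Compute s = H r^T mod 2 one row at a time:
  s_1 = 0 + 1 + 1 + 1 + 0 + 0 + 1 + 0 = 4 ≡ 0 (mod 2).
  s_2 = 0 + 0 + 0 + 0 + 0 + 0 + 1 + 0 = 1 ≡ 1 (mod 2).
  s_3 = 1 + 0 + 0 + 0 + 1 + 1 + 1 + 0 = 4 ≡ 0 (mod 2).
  s_4 = 0 + 0 + 0 + 0 + 1 + 1 + 0 + 0 = 2 ≡ 0 (mod 2).
s = (0, 1, 0, 0)^T — this equals column 4 of H (binary 0100), so error is at position 4.
Correct: flip bit 4 of r = 010000001110010 to get c = 010100001110010.


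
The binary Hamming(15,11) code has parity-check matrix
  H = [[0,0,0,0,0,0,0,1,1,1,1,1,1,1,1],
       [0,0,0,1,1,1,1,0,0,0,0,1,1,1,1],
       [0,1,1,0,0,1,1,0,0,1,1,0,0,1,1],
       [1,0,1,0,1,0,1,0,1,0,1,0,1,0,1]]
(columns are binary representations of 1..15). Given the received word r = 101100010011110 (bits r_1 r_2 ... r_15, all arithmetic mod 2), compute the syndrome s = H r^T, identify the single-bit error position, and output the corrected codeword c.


s = (1, 0, 1, 0)^T, error position = 10, corrected codeword c = 101100010111110

Compute s = H r^T mod 2 one row at a time:
  s_1 = 1 + 0 + 0 + 1 + 1 + 1 + 1 + 0 = 5 ≡ 1 (mod 2).
  s_2 = 1 + 0 + 0 + 0 + 1 + 1 + 1 + 0 = 4 ≡ 0 (mod 2).
  s_3 = 0 + 1 + 0 + 0 + 0 + 1 + 1 + 0 = 3 ≡ 1 (mod 2).
  s_4 = 1 + 1 + 0 + 0 + 0 + 1 + 1 + 0 = 4 ≡ 0 (mod 2).
s = (1, 0, 1, 0)^T — this equals column 10 of H (binary 1010), so error is at position 10.
Correct: flip bit 10 of r = 101100010011110 to get c = 101100010111110.


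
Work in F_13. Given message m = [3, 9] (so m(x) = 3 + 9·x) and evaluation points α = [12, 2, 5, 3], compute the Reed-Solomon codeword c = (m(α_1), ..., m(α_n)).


c = [7, 8, 9, 4]

Message polynomial: m(x) = 3 + 9·x (mod 13).
For each evaluation point α_i, compute m(α_i) mod 13:
  α_1 = 12: Horner steps 9 → 7, so m(12) = 7.
  α_2 = 2: Horner steps 9 → 8, so m(2) = 8.
  α_3 = 5: Horner steps 9 → 9, so m(5) = 9.
  α_4 = 3: Horner steps 9 → 4, so m(3) = 4.
Codeword c = [7, 8, 9, 4] ∈ F_13^4.


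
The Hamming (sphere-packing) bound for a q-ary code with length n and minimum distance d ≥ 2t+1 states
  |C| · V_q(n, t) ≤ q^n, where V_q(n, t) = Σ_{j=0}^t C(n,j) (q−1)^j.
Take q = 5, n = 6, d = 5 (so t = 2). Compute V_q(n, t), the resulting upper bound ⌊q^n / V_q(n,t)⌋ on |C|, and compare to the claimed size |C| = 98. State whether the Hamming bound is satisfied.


V_q(n, t) = 265, q^n = 15625, Hamming bound = 58, |C| = 98 > bound (violated).

Step 1: Compute V_q(n, t) = Σ_{j=0}^2 C(n, j) (q−1)^j.
  j = 0: C(6,0)·(4)^0 = 1·1 = 1.
  j = 1: C(6,1)·(4)^1 = 6·4 = 24.
  j = 2: C(6,2)·(4)^2 = 15·16 = 240.
  V_q(n, t) = 1 + 24 + 240 = 265.
Step 2: q^n = 5^6 = 15625.
Step 3: Hamming bound ⌊q^n / V_q(n,t)⌋ = ⌊15625/265⌋ = 58.
Step 4: Compare |C| = 98 to 58: violated.
The claimed |C| lies above the Hamming bound, so no 5-ary code of length 6 with d ≥ 5 can have 98 codewords.


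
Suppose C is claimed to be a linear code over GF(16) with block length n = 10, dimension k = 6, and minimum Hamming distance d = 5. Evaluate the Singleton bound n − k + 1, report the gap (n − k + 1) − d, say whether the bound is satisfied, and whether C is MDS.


Singleton RHS = n − k + 1 = 5, slack = 0, bound satisfied, MDS.

Singleton bound: d ≤ n − k + 1.
Here n = 10, k = 6, so n − k + 1 = 5.
Given d = 5, check d ≤ 5: YES.
Slack = (n − k + 1) − d = 0.
The code is MDS (slack = 0).
Description: the claimed parameters are [10, 6, 5]_16; such a code would be MDS (meets Singleton bound).


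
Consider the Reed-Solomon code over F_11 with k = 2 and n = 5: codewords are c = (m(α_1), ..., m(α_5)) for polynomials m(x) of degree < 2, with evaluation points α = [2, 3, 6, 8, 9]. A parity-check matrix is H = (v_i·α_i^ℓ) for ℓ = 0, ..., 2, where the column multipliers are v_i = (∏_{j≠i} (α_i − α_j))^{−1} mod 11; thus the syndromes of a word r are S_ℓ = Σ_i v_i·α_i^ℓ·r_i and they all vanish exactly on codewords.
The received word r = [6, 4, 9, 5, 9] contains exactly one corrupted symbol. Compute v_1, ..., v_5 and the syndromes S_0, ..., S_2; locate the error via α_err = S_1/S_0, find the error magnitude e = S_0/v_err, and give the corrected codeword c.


S = (10, 2, 7), error at position 5, error magnitude e = 6, c = [6, 4, 9, 5, 3].

Step 1: column multipliers v_i = (∏_{j≠i}(α_i − α_j))^{−1} mod 11.
  i = 1 (α = 2): (2−3)(2−6)(2−8)(2−9) = (−1)·(−4)·(−6)·(−7) = 168 ≡ 3, so v_1 = 3^{−1} = 4 (mod 11).
  i = 2 (α = 3): (3−2)(3−6)(3−8)(3−9) = 1·(−3)·(−5)·(−6) = −90 ≡ 9, so v_2 = 9^{−1} = 5 (mod 11).
  i = 3 (α = 6): (6−2)(6−3)(6−8)(6−9) = 4·3·(−2)·(−3) = 72 ≡ 6, so v_3 = 6^{−1} = 2 (mod 11).
  i = 4 (α = 8): (8−2)(8−3)(8−6)(8−9) = 6·5·2·(−1) = −60 ≡ 6, so v_4 = 6^{−1} = 2 (mod 11).
  i = 5 (α = 9): (9−2)(9−3)(9−6)(9−8) = 7·6·3·1 = 126 ≡ 5, so v_5 = 5^{−1} = 9 (mod 11).
  v = [4, 5, 2, 2, 9].
Step 2: syndromes of r = [6, 4, 9, 5, 9] (all sums mod 11).
  S_0 = Σ v_i r_i = 4·6 + 5·4 + 2·9 + 2·5 + 9·9 = 153 ≡ 10.
  S_1 = Σ v_i α_i r_i = 4·2·6 + 5·3·4 + 2·6·9 + 2·8·5 + 9·9·9 = 1025 ≡ 2.
  α_i^2 mod 11 = [4, 9, 3, 9, 4].
  S_2 = Σ v_i α_i^2 r_i = 4·4·6 + 5·9·4 + 2·3·9 + 2·9·5 + 9·4·9 = 744 ≡ 7.
  S = (10, 2, 7) ≠ 0, so r is not a codeword (an error is present).
Step 3: locate the error. For a single error e at position i, S_ℓ = v_i·e·α_i^ℓ, so α_err = S_1/S_0.
  S_0^{−1} = 10^{−1} = 10 (mod 11), so α_err = 2·10 = 20 ≡ 9 = α_5. Error position i = 5.
  Consistency check: S_2/S_1 = 7·6 = 42 ≡ 9 = α_err ✓ (single-error assumption holds).
Step 4: error magnitude e = S_0/v_5 = S_0·∏_{j≠5}(α_5 − α_j) = 10·5 = 50 ≡ 6 (mod 11).
Step 5: correct position 5: c_5 = r_5 − e = 9 − 6 ≡ 3 (mod 11). Hence c = [6, 4, 9, 5, 3].
  Check: interpolating c through the α_i gives m(x) = 10 + 9·x (degree < 2) with m(α_i) = c_i for every i, so c is indeed a codeword.


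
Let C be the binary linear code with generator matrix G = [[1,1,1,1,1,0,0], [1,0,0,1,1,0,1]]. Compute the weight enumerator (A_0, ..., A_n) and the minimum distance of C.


Weight distribution: A_0 = 1, A_3 = 1, A_4 = 1, A_5 = 1. Minimum distance d = 3.

Enumerate all 2^2 = 4 messages m ∈ F_2^2.
For each, compute codeword c = mG in F_2^7, then tally its weight.
  m = 00 → c = 0000000, weight = 0.
  m = 10 → c = 1111100, weight = 5.
  m = 01 → c = 1001101, weight = 4.
  m = 11 → c = 0110001, weight = 3.
Tally weights:
  weight 0: 1 codewords.
  weight 3: 1 codewords.
  weight 4: 1 codewords.
  weight 5: 1 codewords.
Minimum distance d = smallest w > 0 with A_w > 0 = 3.
Sanity: Σ A_w = 4 = 2^2 = 4 ✓.


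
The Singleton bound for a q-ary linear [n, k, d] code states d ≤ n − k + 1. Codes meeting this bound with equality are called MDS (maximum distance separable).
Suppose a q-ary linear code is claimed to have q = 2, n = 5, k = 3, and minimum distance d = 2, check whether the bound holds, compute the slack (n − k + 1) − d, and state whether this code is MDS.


Singleton RHS = n − k + 1 = 3, slack = 1, bound satisfied, not MDS.

Singleton bound: d ≤ n − k + 1.
Here n = 5, k = 3, so n − k + 1 = 3.
Given d = 2, check d ≤ 3: YES.
Slack = (n − k + 1) − d = 1.
The code is NOT MDS (slack = 1 > 0).
Description: the claimed parameters are [5, 3, 2]_2; such a code would be non-MDS.


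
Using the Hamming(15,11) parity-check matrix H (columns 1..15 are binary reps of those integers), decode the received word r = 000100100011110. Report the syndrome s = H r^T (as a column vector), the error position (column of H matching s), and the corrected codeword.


s = (0, 1, 1, 1)^T, error position = 7, corrected codeword c = 000100000011110

Compute s = H r^T mod 2 one row at a time:
  s_1 = 0 + 0 + 0 + 1 + 1 + 1 + 1 + 0 = 4 ≡ 0 (mod 2).
  s_2 = 1 + 0 + 0 + 1 + 1 + 1 + 1 + 0 = 5 ≡ 1 (mod 2).
  s_3 = 0 + 0 + 0 + 1 + 0 + 1 + 1 + 0 = 3 ≡ 1 (mod 2).
  s_4 = 0 + 0 + 0 + 1 + 0 + 1 + 1 + 0 = 3 ≡ 1 (mod 2).
s = (0, 1, 1, 1)^T — this equals column 7 of H (binary 0111), so error is at position 7.
Correct: flip bit 7 of r = 000100100011110 to get c = 000100000011110.


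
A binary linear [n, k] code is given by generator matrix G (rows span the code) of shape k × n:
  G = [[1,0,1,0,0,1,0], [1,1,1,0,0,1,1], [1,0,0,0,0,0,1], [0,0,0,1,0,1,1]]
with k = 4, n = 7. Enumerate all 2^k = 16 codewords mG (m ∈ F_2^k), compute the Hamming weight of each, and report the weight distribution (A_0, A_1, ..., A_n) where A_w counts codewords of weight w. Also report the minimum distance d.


Weight distribution: A_0 = 1, A_2 = 4, A_3 = 6, A_4 = 3, A_5 = 2. Minimum distance d = 2.

Enumerate all 2^4 = 16 messages m ∈ F_2^4.
For each, compute codeword c = mG in F_2^7, then tally its weight.
  m = 0000 → c = 0000000, weight = 0.
  m = 1000 → c = 1010010, weight = 3.
  m = 0100 → c = 1110011, weight = 5.
  m = 1100 → c = 0100001, weight = 2.
  m = 0010 → c = 1000001, weight = 2.
  m = 1010 → c = 0010011, weight = 3.
  m = 0110 → c = 0110010, weight = 3.
  m = 1110 → c = 1100000, weight = 2.
  m = 0001 → c = 0001011, weight = 3.
  m = 1001 → c = 1011001, weight = 4.
  m = 0101 → c = 1111000, weight = 4.
  m = 1101 → c = 0101010, weight = 3.
  m = 0011 → c = 1001010, weight = 3.
  m = 1011 → c = 0011000, weight = 2.
  m = 0111 → c = 0111001, weight = 4.
  m = 1111 → c = 1101011, weight = 5.
Tally weights:
  weight 0: 1 codewords.
  weight 2: 4 codewords.
  weight 3: 6 codewords.
  weight 4: 3 codewords.
  weight 5: 2 codewords.
Minimum distance d = smallest w > 0 with A_w > 0 = 2.
Sanity: Σ A_w = 16 = 2^4 = 16 ✓.


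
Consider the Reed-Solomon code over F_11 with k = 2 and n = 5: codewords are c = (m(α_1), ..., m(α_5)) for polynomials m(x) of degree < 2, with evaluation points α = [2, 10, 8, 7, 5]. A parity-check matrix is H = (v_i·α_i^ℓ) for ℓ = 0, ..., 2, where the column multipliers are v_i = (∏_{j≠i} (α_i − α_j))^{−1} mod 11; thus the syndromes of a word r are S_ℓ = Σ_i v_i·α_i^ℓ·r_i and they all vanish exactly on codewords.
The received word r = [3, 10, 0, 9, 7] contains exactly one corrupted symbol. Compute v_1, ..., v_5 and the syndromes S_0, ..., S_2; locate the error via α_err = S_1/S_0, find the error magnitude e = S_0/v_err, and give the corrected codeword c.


S = (10, 4, 6), error at position 4, error magnitude e = 3, c = [3, 10, 0, 6, 7].

Step 1: column multipliers v_i = (∏_{j≠i}(α_i − α_j))^{−1} mod 11.
  i = 1 (α = 2): (2−10)(2−8)(2−7)(2−5) = (−8)·(−6)·(−5)·(−3) = 720 ≡ 5, so v_1 = 5^{−1} = 9 (mod 11).
  i = 2 (α = 10): (10−2)(10−8)(10−7)(10−5) = 8·2·3·5 = 240 ≡ 9, so v_2 = 9^{−1} = 5 (mod 11).
  i = 3 (α = 8): (8−2)(8−10)(8−7)(8−5) = 6·(−2)·1·3 = −36 ≡ 8, so v_3 = 8^{−1} = 7 (mod 11).
  i = 4 (α = 7): (7−2)(7−10)(7−8)(7−5) = 5·(−3)·(−1)·2 = 30 ≡ 8, so v_4 = 8^{−1} = 7 (mod 11).
  i = 5 (α = 5): (5−2)(5−10)(5−8)(5−7) = 3·(−5)·(−3)·(−2) = −90 ≡ 9, so v_5 = 9^{−1} = 5 (mod 11).
  v = [9, 5, 7, 7, 5].
Step 2: syndromes of r = [3, 10, 0, 9, 7] (all sums mod 11).
  S_0 = Σ v_i r_i = 9·3 + 5·10 + 7·0 + 7·9 + 5·7 = 175 ≡ 10.
  S_1 = Σ v_i α_i r_i = 9·2·3 + 5·10·10 + 7·8·0 + 7·7·9 + 5·5·7 = 1170 ≡ 4.
  α_i^2 mod 11 = [4, 1, 9, 5, 3].
  S_2 = Σ v_i α_i^2 r_i = 9·4·3 + 5·1·10 + 7·9·0 + 7·5·9 + 5·3·7 = 578 ≡ 6.
  S = (10, 4, 6) ≠ 0, so r is not a codeword (an error is present).
Step 3: locate the error. For a single error e at position i, S_ℓ = v_i·e·α_i^ℓ, so α_err = S_1/S_0.
  S_0^{−1} = 10^{−1} = 10 (mod 11), so α_err = 4·10 = 40 ≡ 7 = α_4. Error position i = 4.
  Consistency check: S_2/S_1 = 6·3 = 18 ≡ 7 = α_err ✓ (single-error assumption holds).
Step 4: error magnitude e = S_0/v_4 = S_0·∏_{j≠4}(α_4 − α_j) = 10·8 = 80 ≡ 3 (mod 11).
Step 5: correct position 4: c_4 = r_4 − e = 9 − 3 ≡ 6 (mod 11). Hence c = [3, 10, 0, 6, 7].
  Check: interpolating c through the α_i gives m(x) = 4 + 5·x (degree < 2) with m(α_i) = c_i for every i, so c is indeed a codeword.


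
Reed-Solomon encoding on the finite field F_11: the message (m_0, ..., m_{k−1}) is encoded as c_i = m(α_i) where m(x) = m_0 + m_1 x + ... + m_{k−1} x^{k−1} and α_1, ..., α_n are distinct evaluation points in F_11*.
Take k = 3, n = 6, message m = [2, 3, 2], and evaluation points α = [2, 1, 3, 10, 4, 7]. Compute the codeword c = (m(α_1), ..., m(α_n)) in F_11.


c = [5, 7, 7, 1, 2, 0]

Message polynomial: m(x) = 2 + 3·x + 2·x^2 (mod 11).
For each evaluation point α_i, compute m(α_i) mod 11:
  α_1 = 2: Horner steps 2 → 7 → 5, so m(2) = 5.
  α_2 = 1: Horner steps 2 → 5 → 7, so m(1) = 7.
  α_3 = 3: Horner steps 2 → 9 → 7, so m(3) = 7.
  α_4 = 10: Horner steps 2 → 1 → 1, so m(10) = 1.
  α_5 = 4: Horner steps 2 → 0 → 2, so m(4) = 2.
  α_6 = 7: Horner steps 2 → 6 → 0, so m(7) = 0.
Codeword c = [5, 7, 7, 1, 2, 0] ∈ F_11^6.


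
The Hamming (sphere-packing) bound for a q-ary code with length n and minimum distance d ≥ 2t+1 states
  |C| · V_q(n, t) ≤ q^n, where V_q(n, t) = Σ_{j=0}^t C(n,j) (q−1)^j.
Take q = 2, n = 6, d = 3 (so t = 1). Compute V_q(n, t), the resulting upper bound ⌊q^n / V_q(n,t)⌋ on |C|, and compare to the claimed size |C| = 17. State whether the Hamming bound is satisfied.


V_q(n, t) = 7, q^n = 64, Hamming bound = 9, |C| = 17 > bound (violated).

Step 1: Compute V_q(n, t) = Σ_{j=0}^1 C(n, j) (q−1)^j.
  j = 0: C(6,0)·(1)^0 = 1·1 = 1.
  j = 1: C(6,1)·(1)^1 = 6·1 = 6.
  V_q(n, t) = 1 + 6 = 7.
Step 2: q^n = 2^6 = 64.
Step 3: Hamming bound ⌊q^n / V_q(n,t)⌋ = ⌊64/7⌋ = 9.
Step 4: Compare |C| = 17 to 9: violated.
The claimed |C| lies above the Hamming bound, so no 2-ary code of length 6 with d ≥ 3 can have 17 codewords.


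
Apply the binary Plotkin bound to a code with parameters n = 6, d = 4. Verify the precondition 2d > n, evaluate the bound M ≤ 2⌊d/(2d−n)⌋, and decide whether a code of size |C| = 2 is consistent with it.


Plotkin bound M ≤ 4; given |C| = 2 ≤ bound (satisfied).

Check applicability: 2d = 8, n = 6.
2d − n = 2 > 0, so Plotkin applies.
Compute d/(2d−n) = 4/2 ≈ 2.0000.
⌊d/(2d−n)⌋ = 2.
Plotkin bound: M ≤ 2·2 = 4.
Given |C| = 2, check: satisfied.
This |C| is below the Plotkin bound.


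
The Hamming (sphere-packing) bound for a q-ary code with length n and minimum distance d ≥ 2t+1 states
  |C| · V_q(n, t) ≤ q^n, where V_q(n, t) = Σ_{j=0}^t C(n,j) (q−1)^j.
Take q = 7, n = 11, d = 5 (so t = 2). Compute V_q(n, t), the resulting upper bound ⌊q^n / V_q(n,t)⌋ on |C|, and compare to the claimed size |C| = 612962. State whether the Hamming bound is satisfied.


V_q(n, t) = 2047, q^n = 1977326743, Hamming bound = 965963, |C| = 612962 ≤ bound (satisfied).

Step 1: Compute V_q(n, t) = Σ_{j=0}^2 C(n, j) (q−1)^j.
  j = 0: C(11,0)·(6)^0 = 1·1 = 1.
  j = 1: C(11,1)·(6)^1 = 11·6 = 66.
  j = 2: C(11,2)·(6)^2 = 55·36 = 1980.
  V_q(n, t) = 1 + 66 + 1980 = 2047.
Step 2: q^n = 7^11 = 1977326743.
Step 3: Hamming bound ⌊q^n / V_q(n,t)⌋ = ⌊1977326743/2047⌋ = 965963.
Step 4: Compare |C| = 612962 to 965963: satisfied.
The claimed |C| lies below the Hamming bound.


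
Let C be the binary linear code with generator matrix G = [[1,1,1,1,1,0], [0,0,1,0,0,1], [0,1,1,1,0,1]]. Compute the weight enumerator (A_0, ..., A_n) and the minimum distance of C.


Weight distribution: A_0 = 1, A_2 = 2, A_3 = 2, A_4 = 1, A_5 = 2. Minimum distance d = 2.

Enumerate all 2^3 = 8 messages m ∈ F_2^3.
For each, compute codeword c = mG in F_2^6, then tally its weight.
  m = 000 → c = 000000, weight = 0.
  m = 100 → c = 111110, weight = 5.
  m = 010 → c = 001001, weight = 2.
  m = 110 → c = 110111, weight = 5.
  m = 001 → c = 011101, weight = 4.
  m = 101 → c = 100011, weight = 3.
  m = 011 → c = 010100, weight = 2.
  m = 111 → c = 101010, weight = 3.
Tally weights:
  weight 0: 1 codewords.
  weight 2: 2 codewords.
  weight 3: 2 codewords.
  weight 4: 1 codewords.
  weight 5: 2 codewords.
Minimum distance d = smallest w > 0 with A_w > 0 = 2.
Sanity: Σ A_w = 8 = 2^3 = 8 ✓.


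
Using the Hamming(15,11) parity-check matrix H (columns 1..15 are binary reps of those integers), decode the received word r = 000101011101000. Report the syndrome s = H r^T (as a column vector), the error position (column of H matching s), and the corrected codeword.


s = (0, 1, 0, 1)^T, error position = 5, corrected codeword c = 000111011101000

Compute s = H r^T mod 2 one row at a time:
  s_1 = 1 + 1 + 1 + 0 + 1 + 0 + 0 + 0 = 4 ≡ 0 (mod 2).
  s_2 = 1 + 0 + 1 + 0 + 1 + 0 + 0 + 0 = 3 ≡ 1 (mod 2).
  s_3 = 0 + 0 + 1 + 0 + 1 + 0 + 0 + 0 = 2 ≡ 0 (mod 2).
  s_4 = 0 + 0 + 0 + 0 + 1 + 0 + 0 + 0 = 1 ≡ 1 (mod 2).
s = (0, 1, 0, 1)^T — this equals column 5 of H (binary 0101), so error is at position 5.
Correct: flip bit 5 of r = 000101011101000 to get c = 000111011101000.


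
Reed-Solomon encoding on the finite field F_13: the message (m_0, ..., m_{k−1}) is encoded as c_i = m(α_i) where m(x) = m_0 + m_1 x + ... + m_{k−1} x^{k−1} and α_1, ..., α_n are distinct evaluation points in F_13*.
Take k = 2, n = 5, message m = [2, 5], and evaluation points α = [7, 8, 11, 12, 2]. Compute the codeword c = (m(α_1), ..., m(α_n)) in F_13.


c = [11, 3, 5, 10, 12]

Message polynomial: m(x) = 2 + 5·x (mod 13).
For each evaluation point α_i, compute m(α_i) mod 13:
  α_1 = 7: Horner steps 5 → 11, so m(7) = 11.
  α_2 = 8: Horner steps 5 → 3, so m(8) = 3.
  α_3 = 11: Horner steps 5 → 5, so m(11) = 5.
  α_4 = 12: Horner steps 5 → 10, so m(12) = 10.
  α_5 = 2: Horner steps 5 → 12, so m(2) = 12.
Codeword c = [11, 3, 5, 10, 12] ∈ F_13^5.


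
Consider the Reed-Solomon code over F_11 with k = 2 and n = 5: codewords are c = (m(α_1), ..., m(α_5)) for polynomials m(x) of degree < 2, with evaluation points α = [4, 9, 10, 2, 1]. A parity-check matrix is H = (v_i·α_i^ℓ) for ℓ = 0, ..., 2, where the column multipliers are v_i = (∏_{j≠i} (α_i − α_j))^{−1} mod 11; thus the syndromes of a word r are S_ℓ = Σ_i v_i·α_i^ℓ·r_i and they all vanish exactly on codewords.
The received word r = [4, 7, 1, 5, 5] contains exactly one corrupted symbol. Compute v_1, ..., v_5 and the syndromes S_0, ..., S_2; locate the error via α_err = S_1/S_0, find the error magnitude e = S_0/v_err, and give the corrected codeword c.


S = (7, 7, 7), error at position 5, error magnitude e = 5, c = [4, 7, 1, 5, 0].

Step 1: column multipliers v_i = (∏_{j≠i}(α_i − α_j))^{−1} mod 11.
  i = 1 (α = 4): (4−9)(4−10)(4−2)(4−1) = (−5)·(−6)·2·3 = 180 ≡ 4, so v_1 = 4^{−1} = 3 (mod 11).
  i = 2 (α = 9): (9−4)(9−10)(9−2)(9−1) = 5·(−1)·7·8 = −280 ≡ 6, so v_2 = 6^{−1} = 2 (mod 11).
  i = 3 (α = 10): (10−4)(10−9)(10−2)(10−1) = 6·1·8·9 = 432 ≡ 3, so v_3 = 3^{−1} = 4 (mod 11).
  i = 4 (α = 2): (2−4)(2−9)(2−10)(2−1) = (−2)·(−7)·(−8)·1 = −112 ≡ 9, so v_4 = 9^{−1} = 5 (mod 11).
  i = 5 (α = 1): (1−4)(1−9)(1−10)(1−2) = (−3)·(−8)·(−9)·(−1) = 216 ≡ 7, so v_5 = 7^{−1} = 8 (mod 11).
  v = [3, 2, 4, 5, 8].
Step 2: syndromes of r = [4, 7, 1, 5, 5] (all sums mod 11).
  S_0 = Σ v_i r_i = 3·4 + 2·7 + 4·1 + 5·5 + 8·5 = 95 ≡ 7.
  S_1 = Σ v_i α_i r_i = 3·4·4 + 2·9·7 + 4·10·1 + 5·2·5 + 8·1·5 = 304 ≡ 7.
  α_i^2 mod 11 = [5, 4, 1, 4, 1].
  S_2 = Σ v_i α_i^2 r_i = 3·5·4 + 2·4·7 + 4·1·1 + 5·4·5 + 8·1·5 = 260 ≡ 7.
  S = (7, 7, 7) ≠ 0, so r is not a codeword (an error is present).
Step 3: locate the error. For a single error e at position i, S_ℓ = v_i·e·α_i^ℓ, so α_err = S_1/S_0.
  S_0^{−1} = 7^{−1} = 8 (mod 11), so α_err = 7·8 = 56 ≡ 1 = α_5. Error position i = 5.
  Consistency check: S_2/S_1 = 7·8 = 56 ≡ 1 = α_err ✓ (single-error assumption holds).
Step 4: error magnitude e = S_0/v_5 = S_0·∏_{j≠5}(α_5 − α_j) = 7·7 = 49 ≡ 5 (mod 11).
Step 5: correct position 5: c_5 = r_5 − e = 5 − 5 ≡ 0 (mod 11). Hence c = [4, 7, 1, 5, 0].
  Check: interpolating c through the α_i gives m(x) = 6 + 5·x (degree < 2) with m(α_i) = c_i for every i, so c is indeed a codeword.


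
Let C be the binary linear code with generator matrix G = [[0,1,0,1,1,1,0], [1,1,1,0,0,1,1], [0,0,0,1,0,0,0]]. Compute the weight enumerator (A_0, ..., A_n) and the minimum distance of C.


Weight distribution: A_0 = 1, A_1 = 1, A_3 = 1, A_4 = 2, A_5 = 2, A_6 = 1. Minimum distance d = 1.

Enumerate all 2^3 = 8 messages m ∈ F_2^3.
For each, compute codeword c = mG in F_2^7, then tally its weight.
  m = 000 → c = 0000000, weight = 0.
  m = 100 → c = 0101110, weight = 4.
  m = 010 → c = 1110011, weight = 5.
  m = 110 → c = 1011101, weight = 5.
  m = 001 → c = 0001000, weight = 1.
  m = 101 → c = 0100110, weight = 3.
  m = 011 → c = 1111011, weight = 6.
  m = 111 → c = 1010101, weight = 4.
Tally weights:
  weight 0: 1 codewords.
  weight 1: 1 codewords.
  weight 3: 1 codewords.
  weight 4: 2 codewords.
  weight 5: 2 codewords.
  weight 6: 1 codewords.
Minimum distance d = smallest w > 0 with A_w > 0 = 1.
Sanity: Σ A_w = 8 = 2^3 = 8 ✓.


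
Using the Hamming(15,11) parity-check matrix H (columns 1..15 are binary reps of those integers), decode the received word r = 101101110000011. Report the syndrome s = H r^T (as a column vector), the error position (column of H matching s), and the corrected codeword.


s = (1, 1, 1, 0)^T, error position = 14, corrected codeword c = 101101110000001

Compute s = H r^T mod 2 one row at a time:
  s_1 = 1 + 0 + 0 + 0 + 0 + 0 + 1 + 1 = 3 ≡ 1 (mod 2).
  s_2 = 1 + 0 + 1 + 1 + 0 + 0 + 1 + 1 = 5 ≡ 1 (mod 2).
  s_3 = 0 + 1 + 1 + 1 + 0 + 0 + 1 + 1 = 5 ≡ 1 (mod 2).
  s_4 = 1 + 1 + 0 + 1 + 0 + 0 + 0 + 1 = 4 ≡ 0 (mod 2).
s = (1, 1, 1, 0)^T — this equals column 14 of H (binary 1110), so error is at position 14.
Correct: flip bit 14 of r = 101101110000011 to get c = 101101110000001.


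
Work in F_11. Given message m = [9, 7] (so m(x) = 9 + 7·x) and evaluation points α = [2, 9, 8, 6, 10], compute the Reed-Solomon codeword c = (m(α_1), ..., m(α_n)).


c = [1, 6, 10, 7, 2]

Message polynomial: m(x) = 9 + 7·x (mod 11).
For each evaluation point α_i, compute m(α_i) mod 11:
  α_1 = 2: Horner steps 7 → 1, so m(2) = 1.
  α_2 = 9: Horner steps 7 → 6, so m(9) = 6.
  α_3 = 8: Horner steps 7 → 10, so m(8) = 10.
  α_4 = 6: Horner steps 7 → 7, so m(6) = 7.
  α_5 = 10: Horner steps 7 → 2, so m(10) = 2.
Codeword c = [1, 6, 10, 7, 2] ∈ F_11^5.


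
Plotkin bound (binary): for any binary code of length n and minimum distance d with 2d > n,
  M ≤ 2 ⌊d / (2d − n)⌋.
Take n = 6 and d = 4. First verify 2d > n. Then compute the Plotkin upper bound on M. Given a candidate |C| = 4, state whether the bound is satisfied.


Plotkin bound M ≤ 4; given |C| = 4 ≤ bound (satisfied).

Check applicability: 2d = 8, n = 6.
2d − n = 2 > 0, so Plotkin applies.
Compute d/(2d−n) = 4/2 ≈ 2.0000.
⌊d/(2d−n)⌋ = 2.
Plotkin bound: M ≤ 2·2 = 4.
Given |C| = 4, check: satisfied.
This |C| is at the Plotkin bound.


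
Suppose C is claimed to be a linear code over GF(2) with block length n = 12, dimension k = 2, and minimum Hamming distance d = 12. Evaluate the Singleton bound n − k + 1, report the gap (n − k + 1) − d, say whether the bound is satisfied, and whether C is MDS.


Singleton RHS = n − k + 1 = 11, slack = -1, bound violated (no such code; not MDS).

Singleton bound: d ≤ n − k + 1.
Here n = 12, k = 2, so n − k + 1 = 11.
Given d = 12, check d ≤ 11: NO.
Slack = (n − k + 1) − d = -1.
The slack is negative: d = 12 exceeds n − k + 1 = 11 by 1, so the Singleton bound is violated and no linear [12, 2, 12]_2 code can exist. In particular it is not MDS (MDS requires d = n − k + 1 exactly).
Description: the claimed parameters are [12, 2, 12]_2; such a code would be impossible (violates the Singleton bound).


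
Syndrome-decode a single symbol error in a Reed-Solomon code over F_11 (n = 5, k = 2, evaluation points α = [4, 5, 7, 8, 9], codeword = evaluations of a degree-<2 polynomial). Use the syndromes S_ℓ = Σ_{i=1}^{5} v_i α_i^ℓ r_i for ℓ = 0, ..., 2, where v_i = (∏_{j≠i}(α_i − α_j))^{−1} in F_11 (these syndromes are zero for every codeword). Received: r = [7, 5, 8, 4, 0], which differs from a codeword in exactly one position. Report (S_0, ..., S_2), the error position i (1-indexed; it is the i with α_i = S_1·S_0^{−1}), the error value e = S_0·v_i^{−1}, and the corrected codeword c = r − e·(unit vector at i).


S = (4, 5, 9), error at position 1, error magnitude e = 9, c = [9, 5, 8, 4, 0].

Step 1: column multipliers v_i = (∏_{j≠i}(α_i − α_j))^{−1} mod 11.
  i = 1 (α = 4): (4−5)(4−7)(4−8)(4−9) = (−1)·(−3)·(−4)·(−5) = 60 ≡ 5, so v_1 = 5^{−1} = 9 (mod 11).
  i = 2 (α = 5): (5−4)(5−7)(5−8)(5−9) = 1·(−2)·(−3)·(−4) = −24 ≡ 9, so v_2 = 9^{−1} = 5 (mod 11).
  i = 3 (α = 7): (7−4)(7−5)(7−8)(7−9) = 3·2·(−1)·(−2) = 12 ≡ 1, so v_3 = 1^{−1} = 1 (mod 11).
  i = 4 (α = 8): (8−4)(8−5)(8−7)(8−9) = 4·3·1·(−1) = −12 ≡ 10, so v_4 = 10^{−1} = 10 (mod 11).
  i = 5 (α = 9): (9−4)(9−5)(9−7)(9−8) = 5·4·2·1 = 40 ≡ 7, so v_5 = 7^{−1} = 8 (mod 11).
  v = [9, 5, 1, 10, 8].
Step 2: syndromes of r = [7, 5, 8, 4, 0] (all sums mod 11).
  S_0 = Σ v_i r_i = 9·7 + 5·5 + 1·8 + 10·4 + 8·0 = 136 ≡ 4.
  S_1 = Σ v_i α_i r_i = 9·4·7 + 5·5·5 + 1·7·8 + 10·8·4 + 8·9·0 = 753 ≡ 5.
  α_i^2 mod 11 = [5, 3, 5, 9, 4].
  S_2 = Σ v_i α_i^2 r_i = 9·5·7 + 5·3·5 + 1·5·8 + 10·9·4 + 8·4·0 = 790 ≡ 9.
  S = (4, 5, 9) ≠ 0, so r is not a codeword (an error is present).
Step 3: locate the error. For a single error e at position i, S_ℓ = v_i·e·α_i^ℓ, so α_err = S_1/S_0.
  S_0^{−1} = 4^{−1} = 3 (mod 11), so α_err = 5·3 = 15 ≡ 4 = α_1. Error position i = 1.
  Consistency check: S_2/S_1 = 9·9 = 81 ≡ 4 = α_err ✓ (single-error assumption holds).
Step 4: error magnitude e = S_0/v_1 = S_0·∏_{j≠1}(α_1 − α_j) = 4·5 = 20 ≡ 9 (mod 11).
Step 5: correct position 1: c_1 = r_1 − e = 7 − 9 ≡ 9 (mod 11). Hence c = [9, 5, 8, 4, 0].
  Check: interpolating c through the α_i gives m(x) = 3 + 7·x (degree < 2) with m(α_i) = c_i for every i, so c is indeed a codeword.


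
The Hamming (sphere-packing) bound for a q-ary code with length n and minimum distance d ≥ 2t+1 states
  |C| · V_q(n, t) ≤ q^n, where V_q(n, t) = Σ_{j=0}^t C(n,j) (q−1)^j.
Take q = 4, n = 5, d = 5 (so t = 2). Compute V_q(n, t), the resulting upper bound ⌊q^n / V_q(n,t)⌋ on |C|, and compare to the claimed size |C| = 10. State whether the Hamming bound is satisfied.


V_q(n, t) = 106, q^n = 1024, Hamming bound = 9, |C| = 10 > bound (violated).

Step 1: Compute V_q(n, t) = Σ_{j=0}^2 C(n, j) (q−1)^j.
  j = 0: C(5,0)·(3)^0 = 1·1 = 1.
  j = 1: C(5,1)·(3)^1 = 5·3 = 15.
  j = 2: C(5,2)·(3)^2 = 10·9 = 90.
  V_q(n, t) = 1 + 15 + 90 = 106.
Step 2: q^n = 4^5 = 1024.
Step 3: Hamming bound ⌊q^n / V_q(n,t)⌋ = ⌊1024/106⌋ = 9.
Step 4: Compare |C| = 10 to 9: violated.
The claimed |C| lies above the Hamming bound, so no 4-ary code of length 5 with d ≥ 5 can have 10 codewords.


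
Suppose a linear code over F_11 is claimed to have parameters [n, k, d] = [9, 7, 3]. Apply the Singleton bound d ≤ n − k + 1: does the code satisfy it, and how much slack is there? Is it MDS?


Singleton RHS = n − k + 1 = 3, slack = 0, bound satisfied, MDS.

Singleton bound: d ≤ n − k + 1.
Here n = 9, k = 7, so n − k + 1 = 3.
Given d = 3, check d ≤ 3: YES.
Slack = (n − k + 1) − d = 0.
The code is MDS (slack = 0).
Description: the claimed parameters are [9, 7, 3]_11; such a code would be MDS (meets Singleton bound).


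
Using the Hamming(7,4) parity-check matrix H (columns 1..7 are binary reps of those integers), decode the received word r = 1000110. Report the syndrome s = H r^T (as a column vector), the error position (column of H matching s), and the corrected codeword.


s = (0, 1, 0)^T, error position = 2, corrected codeword c = 1100110

Compute s = H r^T mod 2 one row at a time:
  s_1 = 0 + 1 + 1 + 0 = 2 ≡ 0 (mod 2).
  s_2 = 0 + 0 + 1 + 0 = 1 ≡ 1 (mod 2).
  s_3 = 1 + 0 + 1 + 0 = 2 ≡ 0 (mod 2).
s = (0, 1, 0)^T — this equals column 2 of H (binary 010), so error is at position 2.
Correct: flip bit 2 of r = 1000110 to get c = 1100110.


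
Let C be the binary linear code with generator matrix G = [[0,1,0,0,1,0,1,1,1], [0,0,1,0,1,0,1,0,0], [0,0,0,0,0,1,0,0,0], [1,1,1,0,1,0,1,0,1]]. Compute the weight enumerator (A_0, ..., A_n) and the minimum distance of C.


Weight distribution: A_0 = 1, A_1 = 1, A_3 = 3, A_4 = 5, A_5 = 3, A_6 = 2, A_7 = 1. Minimum distance d = 1.

Enumerate all 2^4 = 16 messages m ∈ F_2^4.
For each, compute codeword c = mG in F_2^9, then tally its weight.
  m = 0000 → c = 000000000, weight = 0.
  m = 1000 → c = 010010111, weight = 5.
  m = 0100 → c = 001010100, weight = 3.
  m = 1100 → c = 011000011, weight = 4.
  m = 0010 → c = 000001000, weight = 1.
  m = 1010 → c = 010011111, weight = 6.
  m = 0110 → c = 001011100, weight = 4.
  m = 1110 → c = 011001011, weight = 5.
  m = 0001 → c = 111010101, weight = 6.
  m = 1001 → c = 101000010, weight = 3.
  m = 0101 → c = 110000001, weight = 3.
  m = 1101 → c = 100010110, weight = 4.
  m = 0011 → c = 111011101, weight = 7.
  m = 1011 → c = 101001010, weight = 4.
  m = 0111 → c = 110001001, weight = 4.
  m = 1111 → c = 100011110, weight = 5.
Tally weights:
  weight 0: 1 codewords.
  weight 1: 1 codewords.
  weight 3: 3 codewords.
  weight 4: 5 codewords.
  weight 5: 3 codewords.
  weight 6: 2 codewords.
  weight 7: 1 codewords.
Minimum distance d = smallest w > 0 with A_w > 0 = 1.
Sanity: Σ A_w = 16 = 2^4 = 16 ✓.


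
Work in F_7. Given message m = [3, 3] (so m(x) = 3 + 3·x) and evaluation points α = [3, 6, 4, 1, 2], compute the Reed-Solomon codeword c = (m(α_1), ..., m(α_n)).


c = [5, 0, 1, 6, 2]

Message polynomial: m(x) = 3 + 3·x (mod 7).
For each evaluation point α_i, compute m(α_i) mod 7:
  α_1 = 3: Horner steps 3 → 5, so m(3) = 5.
  α_2 = 6: Horner steps 3 → 0, so m(6) = 0.
  α_3 = 4: Horner steps 3 → 1, so m(4) = 1.
  α_4 = 1: Horner steps 3 → 6, so m(1) = 6.
  α_5 = 2: Horner steps 3 → 2, so m(2) = 2.
Codeword c = [5, 0, 1, 6, 2] ∈ F_7^5.


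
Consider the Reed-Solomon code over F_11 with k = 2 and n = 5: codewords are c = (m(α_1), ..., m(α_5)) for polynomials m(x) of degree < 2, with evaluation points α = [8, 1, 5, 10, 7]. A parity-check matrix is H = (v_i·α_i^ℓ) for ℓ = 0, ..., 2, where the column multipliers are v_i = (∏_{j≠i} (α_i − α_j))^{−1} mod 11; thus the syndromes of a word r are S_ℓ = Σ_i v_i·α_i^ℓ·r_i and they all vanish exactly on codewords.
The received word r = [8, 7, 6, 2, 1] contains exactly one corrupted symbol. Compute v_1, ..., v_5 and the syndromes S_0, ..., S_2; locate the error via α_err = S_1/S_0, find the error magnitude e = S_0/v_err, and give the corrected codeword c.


S = (4, 6, 9), error at position 5, error magnitude e = 1, c = [8, 7, 6, 2, 0].

Step 1: column multipliers v_i = (∏_{j≠i}(α_i − α_j))^{−1} mod 11.
  i = 1 (α = 8): (8−1)(8−5)(8−10)(8−7) = 7·3·(−2)·1 = −42 ≡ 2, so v_1 = 2^{−1} = 6 (mod 11).
  i = 2 (α = 1): (1−8)(1−5)(1−10)(1−7) = (−7)·(−4)·(−9)·(−6) = 1512 ≡ 5, so v_2 = 5^{−1} = 9 (mod 11).
  i = 3 (α = 5): (5−8)(5−1)(5−10)(5−7) = (−3)·4·(−5)·(−2) = −120 ≡ 1, so v_3 = 1^{−1} = 1 (mod 11).
  i = 4 (α = 10): (10−8)(10−1)(10−5)(10−7) = 2·9·5·3 = 270 ≡ 6, so v_4 = 6^{−1} = 2 (mod 11).
  i = 5 (α = 7): (7−8)(7−1)(7−5)(7−10) = (−1)·6·2·(−3) = 36 ≡ 3, so v_5 = 3^{−1} = 4 (mod 11).
  v = [6, 9, 1, 2, 4].
Step 2: syndromes of r = [8, 7, 6, 2, 1] (all sums mod 11).
  S_0 = Σ v_i r_i = 6·8 + 9·7 + 1·6 + 2·2 + 4·1 = 125 ≡ 4.
  S_1 = Σ v_i α_i r_i = 6·8·8 + 9·1·7 + 1·5·6 + 2·10·2 + 4·7·1 = 545 ≡ 6.
  α_i^2 mod 11 = [9, 1, 3, 1, 5].
  S_2 = Σ v_i α_i^2 r_i = 6·9·8 + 9·1·7 + 1·3·6 + 2·1·2 + 4·5·1 = 537 ≡ 9.
  S = (4, 6, 9) ≠ 0, so r is not a codeword (an error is present).
Step 3: locate the error. For a single error e at position i, S_ℓ = v_i·e·α_i^ℓ, so α_err = S_1/S_0.
  S_0^{−1} = 4^{−1} = 3 (mod 11), so α_err = 6·3 = 18 ≡ 7 = α_5. Error position i = 5.
  Consistency check: S_2/S_1 = 9·2 = 18 ≡ 7 = α_err ✓ (single-error assumption holds).
Step 4: error magnitude e = S_0/v_5 = S_0·∏_{j≠5}(α_5 − α_j) = 4·3 = 12 ≡ 1 (mod 11).
Step 5: correct position 5: c_5 = r_5 − e = 1 − 1 ≡ 0 (mod 11). Hence c = [8, 7, 6, 2, 0].
  Check: interpolating c through the α_i gives m(x) = 10 + 8·x (degree < 2) with m(α_i) = c_i for every i, so c is indeed a codeword.


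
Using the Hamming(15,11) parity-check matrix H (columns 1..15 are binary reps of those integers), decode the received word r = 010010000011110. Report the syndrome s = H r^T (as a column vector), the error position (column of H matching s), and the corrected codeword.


s = (0, 0, 1, 1)^T, error position = 3, corrected codeword c = 011010000011110

Compute s = H r^T mod 2 one row at a time:
  s_1 = 0 + 0 + 0 + 1 + 1 + 1 + 1 + 0 = 4 ≡ 0 (mod 2).
  s_2 = 0 + 1 + 0 + 0 + 1 + 1 + 1 + 0 = 4 ≡ 0 (mod 2).
  s_3 = 1 + 0 + 0 + 0 + 0 + 1 + 1 + 0 = 3 ≡ 1 (mod 2).
  s_4 = 0 + 0 + 1 + 0 + 0 + 1 + 1 + 0 = 3 ≡ 1 (mod 2).
s = (0, 0, 1, 1)^T — this equals column 3 of H (binary 0011), so error is at position 3.
Correct: flip bit 3 of r = 010010000011110 to get c = 011010000011110.
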